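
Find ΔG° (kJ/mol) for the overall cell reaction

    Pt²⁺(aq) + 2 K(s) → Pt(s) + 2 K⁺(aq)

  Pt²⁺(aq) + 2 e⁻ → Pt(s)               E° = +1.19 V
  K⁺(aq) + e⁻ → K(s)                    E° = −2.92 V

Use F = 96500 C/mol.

In the reaction as written Pt²⁺(aq) is reduced, so the Pt²⁺/Pt couple is the cathode and K⁺/K is the anode.
E°cell = +1.19 − (−2.92) = +4.11 V; balancing electrons gives n = 2.
ΔG° = −nFE°cell = −(2)(96500)(+4.11) J/mol = −793 kJ/mol.

−793 kJ/mol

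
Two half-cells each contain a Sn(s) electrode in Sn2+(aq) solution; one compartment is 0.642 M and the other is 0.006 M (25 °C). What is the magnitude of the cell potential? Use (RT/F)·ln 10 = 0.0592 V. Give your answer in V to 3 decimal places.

0.060 V

For a concentration cell E°cell = 0, since both electrodes use the same couple.
The compartment with the higher Sn2+(aq) concentration (0.642 M) acts as the cathode; ions are reduced there and produced at the dilute (0.006 M) anode.
With n = 2, Ecell = −(0.0592/2)·log([dilute]/[conc]) = −(0.0592/2)·log(0.006/0.642) = +0.060 V.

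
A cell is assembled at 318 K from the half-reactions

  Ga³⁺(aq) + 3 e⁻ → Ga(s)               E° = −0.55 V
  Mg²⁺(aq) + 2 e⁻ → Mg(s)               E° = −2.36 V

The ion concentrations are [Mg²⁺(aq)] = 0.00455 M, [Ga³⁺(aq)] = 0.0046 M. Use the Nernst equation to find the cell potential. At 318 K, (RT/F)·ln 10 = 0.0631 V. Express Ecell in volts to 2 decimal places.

+1.83 V

Since E°(Ga³⁺/Ga) > E°(Mg²⁺/Mg), Ga³⁺/Ga serves as the cathode.
E°cell = E°cat − E°an = −0.55 − (−2.36) = +1.81 V; n = 6.
Balancing gives 2 Ga³⁺(aq) + 3 Mg(s) → 2 Ga(s) + 3 Mg²⁺(aq); hence Q = [Mg²⁺(aq)]^3 / [Ga³⁺(aq)]^2 = 0.00445 (log Q = −2.351).
E = E° − (0.0631/n)·log Q = +1.81 − (0.0631/6)(−2.351) = +1.83 V.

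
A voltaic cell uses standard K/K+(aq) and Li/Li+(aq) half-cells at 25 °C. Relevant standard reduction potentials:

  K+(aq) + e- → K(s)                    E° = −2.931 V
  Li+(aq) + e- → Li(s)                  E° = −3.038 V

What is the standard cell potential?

+0.107 V

The K⁺/K couple has the higher E°, so K ion is reduced (cathode) and Li is oxidized (anode).
E°cell = E°(cathode) − E°(anode) = −2.931 − (−3.038) = +0.107 V.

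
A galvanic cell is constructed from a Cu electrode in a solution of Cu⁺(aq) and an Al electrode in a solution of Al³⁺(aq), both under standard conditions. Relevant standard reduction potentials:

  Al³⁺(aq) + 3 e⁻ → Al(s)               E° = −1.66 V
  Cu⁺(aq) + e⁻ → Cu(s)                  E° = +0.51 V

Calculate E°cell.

Of the two couples in this cell, the one with the more positive reduction potential is reduced at the cathode: here that is Cu⁺/Cu (+0.51 V); Al³⁺/Al (−1.66 V) is the anode.
E°cell = E°(cathode) − E°(anode) = +0.51 − (−1.66) = +2.17 V.

+2.17 V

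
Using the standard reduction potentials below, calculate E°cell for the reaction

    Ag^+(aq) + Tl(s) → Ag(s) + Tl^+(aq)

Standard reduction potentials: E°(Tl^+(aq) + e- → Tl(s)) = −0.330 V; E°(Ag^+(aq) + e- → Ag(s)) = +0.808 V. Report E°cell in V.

+1.138 V

In the reaction as written, Ag^+(aq) is reduced (cathode) and Tl^+(aq) is produced by oxidation at the anode.
E°cell = E°(cathode) − E°(anode) = +0.808 − (−0.330) = +1.138 V.
The positive value indicates the reaction is spontaneous as written.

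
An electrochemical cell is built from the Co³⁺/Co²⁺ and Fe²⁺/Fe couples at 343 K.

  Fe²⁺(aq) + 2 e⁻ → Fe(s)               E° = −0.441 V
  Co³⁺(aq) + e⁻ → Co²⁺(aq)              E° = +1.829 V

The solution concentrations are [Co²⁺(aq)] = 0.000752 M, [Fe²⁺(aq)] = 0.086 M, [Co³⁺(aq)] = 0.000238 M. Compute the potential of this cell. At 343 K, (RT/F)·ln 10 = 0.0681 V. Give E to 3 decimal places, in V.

+2.272 V

Since E°(Co³⁺/Co²⁺) > E°(Fe²⁺/Fe), Co³⁺/Co²⁺ serves as the cathode.
The standard potential is +1.829 − (−0.441) = +2.270 V and the balanced reaction transfers n = 2 electrons.
The balanced reaction is 2 Co³⁺(aq) + Fe(s) → 2 Co²⁺(aq) + Fe²⁺(aq), so Q = ([Co²⁺(aq)]^2·[Fe²⁺(aq)]) / [Co³⁺(aq)]^2 = 0.859 and log Q = −0.066.
E = E° − (0.0681/n)·log Q = +2.270 − (0.0681/2)(−0.066) = +2.272 V.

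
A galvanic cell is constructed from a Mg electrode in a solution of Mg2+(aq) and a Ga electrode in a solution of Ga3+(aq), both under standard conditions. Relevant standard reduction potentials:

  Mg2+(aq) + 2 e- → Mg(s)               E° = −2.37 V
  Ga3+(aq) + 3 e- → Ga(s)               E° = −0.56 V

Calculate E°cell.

+1.81 V

The Ga³⁺/Ga couple has the higher E°, so Ga ion is reduced (cathode) and Mg is oxidized (anode).
E°cell = E°(cathode) − E°(anode) = −0.56 − (−2.37) = +1.81 V.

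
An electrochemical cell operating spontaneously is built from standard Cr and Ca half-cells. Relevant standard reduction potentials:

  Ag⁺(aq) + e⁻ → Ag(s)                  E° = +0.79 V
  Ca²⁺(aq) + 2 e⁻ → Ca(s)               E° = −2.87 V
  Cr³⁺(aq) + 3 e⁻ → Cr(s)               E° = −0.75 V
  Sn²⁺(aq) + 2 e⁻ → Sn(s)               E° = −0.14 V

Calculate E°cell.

+2.12 V

The Cr³⁺/Cr couple has the higher E°, so Cr ion is reduced (cathode) and Ca is oxidized (anode).
E°cell = E°(cathode) − E°(anode) = −0.75 − (−2.87) = +2.12 V.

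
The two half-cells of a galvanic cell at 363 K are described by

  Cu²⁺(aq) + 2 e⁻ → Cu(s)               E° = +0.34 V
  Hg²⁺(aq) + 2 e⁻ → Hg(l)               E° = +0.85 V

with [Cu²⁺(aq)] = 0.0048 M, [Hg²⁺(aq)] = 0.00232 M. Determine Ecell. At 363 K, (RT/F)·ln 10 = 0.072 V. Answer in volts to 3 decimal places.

Hg²⁺/Hg is reduced (cathode, E° = +0.85 V) and Cu²⁺/Cu is oxidized (anode).
The standard potential is +0.85 − (+0.34) = +0.51 V and the balanced reaction transfers n = 2 electrons.
Balancing gives Hg²⁺(aq) + Cu(s) → Hg(l) + Cu²⁺(aq); hence Q = [Cu²⁺(aq)] / [Hg²⁺(aq)] = 2.07 (log Q = 0.316).
Applying E = E° − (RT ln10/nF)·log Q gives +0.51 − (0.072/2)(0.316) = +0.499 V.

+0.499 V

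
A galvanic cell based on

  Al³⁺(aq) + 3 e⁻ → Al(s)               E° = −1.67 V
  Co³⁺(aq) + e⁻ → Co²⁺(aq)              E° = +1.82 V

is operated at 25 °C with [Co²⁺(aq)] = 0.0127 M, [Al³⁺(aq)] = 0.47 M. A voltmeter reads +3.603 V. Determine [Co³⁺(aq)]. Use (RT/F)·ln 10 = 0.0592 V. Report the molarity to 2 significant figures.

The Co³⁺/Co²⁺ couple has the larger reduction potential, so it is the cathode: E°cell = +1.82 − (−1.67) = +3.49 V and n = 3.
Rearranging E = E° − (0.0592/n)·log Q gives log Q = 3(+3.49 − (+3.603))/0.0592 = −5.726.
The balanced reaction is 3 Co³⁺(aq) + Al(s) → 3 Co²⁺(aq) + Al³⁺(aq), so Q = ([Co²⁺(aq)]^3·[Al³⁺(aq)]) / [Co³⁺(aq)]^3.
Solving for the unknown gives log [Co³⁺(aq)] = −0.097, so [Co³⁺(aq)] ≈ 0.80 M.

0.80 M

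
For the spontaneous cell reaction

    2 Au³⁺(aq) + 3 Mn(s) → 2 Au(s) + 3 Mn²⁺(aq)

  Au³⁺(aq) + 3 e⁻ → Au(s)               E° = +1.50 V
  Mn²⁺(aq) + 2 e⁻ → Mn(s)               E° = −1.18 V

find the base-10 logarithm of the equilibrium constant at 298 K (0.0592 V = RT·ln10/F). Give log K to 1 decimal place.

The Au³⁺/Au couple is reduced (cathode); E°cell = +1.50 − (−1.18) = +2.68 V with n = 6.
At equilibrium E = 0, so log K = nE°cell / 0.0592 = (6)(+2.68) / 0.0592 = 271.6.

log K = 271.6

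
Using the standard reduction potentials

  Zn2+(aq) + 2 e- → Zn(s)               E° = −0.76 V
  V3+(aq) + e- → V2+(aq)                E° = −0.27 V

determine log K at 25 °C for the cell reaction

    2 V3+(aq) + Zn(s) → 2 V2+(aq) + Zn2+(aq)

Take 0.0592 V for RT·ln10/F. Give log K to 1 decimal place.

log K = 16.6

The V³⁺/V²⁺ couple is reduced (cathode); E°cell = −0.27 − (−0.76) = +0.49 V with n = 2.
At equilibrium E = 0, so log K = nE°cell / 0.0592 = (2)(+0.49) / 0.0592 = 16.6.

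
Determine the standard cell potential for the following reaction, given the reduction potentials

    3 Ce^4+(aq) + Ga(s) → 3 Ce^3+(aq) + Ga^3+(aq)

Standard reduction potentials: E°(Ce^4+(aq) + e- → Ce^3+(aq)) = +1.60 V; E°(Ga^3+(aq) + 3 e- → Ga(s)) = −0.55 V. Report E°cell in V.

+2.15 V

Ce^4+(aq) gains electrons, so the Ce⁴⁺/Ce³⁺ couple is the cathode; the Ga³⁺/Ga couple is the anode.
E°cell = E°(cathode) − E°(anode) = +1.60 − (−0.55) = +2.15 V.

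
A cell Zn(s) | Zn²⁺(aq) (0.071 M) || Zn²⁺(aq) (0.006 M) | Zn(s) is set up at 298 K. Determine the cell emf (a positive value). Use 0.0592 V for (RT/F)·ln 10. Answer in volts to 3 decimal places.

For a concentration cell E°cell = 0, since both electrodes use the same couple.
The compartment with the higher Zn²⁺(aq) concentration (0.071 M) acts as the cathode; ions are reduced there and produced at the dilute (0.006 M) anode.
With n = 2, Ecell = −(0.0592/2)·log([dilute]/[conc]) = −(0.0592/2)·log(0.006/0.071) = +0.032 V.

0.032 V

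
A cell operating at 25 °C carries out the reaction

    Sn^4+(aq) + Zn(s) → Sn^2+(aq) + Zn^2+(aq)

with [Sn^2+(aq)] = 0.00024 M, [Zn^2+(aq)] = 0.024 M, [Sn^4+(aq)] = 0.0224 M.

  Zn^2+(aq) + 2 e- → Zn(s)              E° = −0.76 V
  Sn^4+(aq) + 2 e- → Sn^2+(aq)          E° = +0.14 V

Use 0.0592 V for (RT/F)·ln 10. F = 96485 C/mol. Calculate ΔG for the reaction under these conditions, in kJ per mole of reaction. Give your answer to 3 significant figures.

With Sn⁴⁺/Sn²⁺ reduced at the cathode, E°cell = +0.14 − (−0.76) = +0.90 V and n = 2.
Q = ([Sn^2+(aq)]·[Zn^2+(aq)]) / [Sn^4+(aq)] = 0.000257, so log Q = −3.590 and E = +0.90 − (0.0592/2)(−3.590) = +1.0063 V.
Finally ΔG = −nFE = −(2)(96485 C/mol)(+1.0063 V) = −194 kJ/mol.

−194 kJ/mol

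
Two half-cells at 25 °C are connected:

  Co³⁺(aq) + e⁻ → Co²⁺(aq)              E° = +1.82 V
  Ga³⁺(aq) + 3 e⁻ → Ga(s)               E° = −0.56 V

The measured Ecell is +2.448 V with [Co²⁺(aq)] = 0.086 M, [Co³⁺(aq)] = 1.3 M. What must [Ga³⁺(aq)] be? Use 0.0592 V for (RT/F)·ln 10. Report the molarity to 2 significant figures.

The Co³⁺/Co²⁺ couple has the larger reduction potential, so it is the cathode: E°cell = +1.82 − (−0.56) = +2.38 V and n = 3.
From the Nernst equation, log Q = n(E° − E)/0.0592 = 3·(+2.38 − (+2.448))/0.0592 = −3.446.
For 3 Co³⁺(aq) + Ga(s) → 3 Co²⁺(aq) + Ga³⁺(aq), the reaction quotient is Q = ([Co²⁺(aq)]^3·[Ga³⁺(aq)]) / [Co³⁺(aq)]^3.
Substituting the known concentrations and solving, log [Ga³⁺(aq)] = 0.092 and [Ga³⁺(aq)] = 1.2 M.

1.2 M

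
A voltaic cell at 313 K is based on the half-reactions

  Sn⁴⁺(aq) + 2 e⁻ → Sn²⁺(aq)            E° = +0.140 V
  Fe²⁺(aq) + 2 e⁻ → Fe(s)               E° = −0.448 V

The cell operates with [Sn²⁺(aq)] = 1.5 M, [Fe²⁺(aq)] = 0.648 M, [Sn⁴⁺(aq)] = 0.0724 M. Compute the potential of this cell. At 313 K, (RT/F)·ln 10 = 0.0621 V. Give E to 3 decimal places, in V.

Since E°(Sn⁴⁺/Sn²⁺) > E°(Fe²⁺/Fe), Sn⁴⁺/Sn²⁺ serves as the cathode.
E°cell = +0.140 − (−0.448) = +0.588 V, with n = 2 electrons transferred.
Balancing gives Sn⁴⁺(aq) + Fe(s) → Sn²⁺(aq) + Fe²⁺(aq); hence Q = ([Sn²⁺(aq)]·[Fe²⁺(aq)]) / [Sn⁴⁺(aq)] = 13.4 (log Q = 1.128).
Applying E = E° − (RT ln10/nF)·log Q gives +0.588 − (0.0621/2)(1.128) = +0.553 V.

+0.553 V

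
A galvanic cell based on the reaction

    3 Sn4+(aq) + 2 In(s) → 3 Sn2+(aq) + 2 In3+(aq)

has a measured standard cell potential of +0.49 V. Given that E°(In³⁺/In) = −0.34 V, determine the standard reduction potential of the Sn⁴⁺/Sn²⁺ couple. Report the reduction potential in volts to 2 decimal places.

In the reaction as written the Sn⁴⁺/Sn²⁺ couple is reduced (cathode) and In³⁺/In is oxidized (anode), so E°cell = E°(Sn⁴⁺/Sn²⁺) − E°(In³⁺/In).
E°(Sn⁴⁺/Sn²⁺) = E°cell + E°(anode) = +0.49 + (−0.34) = +0.15 V.

+0.15 V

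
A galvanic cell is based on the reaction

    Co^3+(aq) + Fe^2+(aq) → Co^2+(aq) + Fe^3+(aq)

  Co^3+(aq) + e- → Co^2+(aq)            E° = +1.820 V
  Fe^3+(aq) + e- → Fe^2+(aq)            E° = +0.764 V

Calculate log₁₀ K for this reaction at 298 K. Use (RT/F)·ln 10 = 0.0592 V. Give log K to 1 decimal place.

log K = 17.8

The Co³⁺/Co²⁺ couple is reduced (cathode); E°cell = +1.820 − (+0.764) = +1.056 V with n = 1.
At equilibrium E = 0, so log K = nE°cell / 0.0592 = (1)(+1.056) / 0.0592 = 17.8.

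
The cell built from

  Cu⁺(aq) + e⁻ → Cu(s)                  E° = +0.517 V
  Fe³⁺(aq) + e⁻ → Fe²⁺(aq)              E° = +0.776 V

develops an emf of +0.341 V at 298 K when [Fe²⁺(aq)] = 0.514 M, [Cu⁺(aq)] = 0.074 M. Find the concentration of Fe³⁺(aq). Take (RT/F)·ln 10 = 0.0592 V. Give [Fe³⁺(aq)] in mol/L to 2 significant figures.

0.92 M

With Fe³⁺/Fe²⁺ at the cathode and Cu⁺/Cu at the anode, E°cell = +0.776 − (+0.517) = +0.259 V (n = 1).
From the Nernst equation, log Q = n(E° − E)/0.0592 = 1·(+0.259 − (+0.341))/0.0592 = −1.385.
Balancing electrons gives Fe³⁺(aq) + Cu(s) → Fe²⁺(aq) + Cu⁺(aq); thus Q = ([Fe²⁺(aq)]·[Cu⁺(aq)]) / [Fe³⁺(aq)].
Substituting the known concentrations and solving, log [Fe³⁺(aq)] = −0.035 and [Fe³⁺(aq)] = 0.92 M.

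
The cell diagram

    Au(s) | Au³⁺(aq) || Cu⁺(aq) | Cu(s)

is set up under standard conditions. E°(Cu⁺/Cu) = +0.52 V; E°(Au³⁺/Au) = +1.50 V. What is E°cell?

−0.98 V

By convention the left-hand electrode in cell notation is the anode (oxidation) and the right-hand electrode is the cathode (reduction).
E°cell = E°(right) − E°(left) = +0.52 − (+1.50) = −0.98 V.
The negative sign shows that, as written, the cell would require an external voltage to drive the reaction.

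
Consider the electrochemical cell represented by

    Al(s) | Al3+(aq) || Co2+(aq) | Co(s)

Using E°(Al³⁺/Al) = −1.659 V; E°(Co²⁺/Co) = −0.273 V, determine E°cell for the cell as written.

+1.386 V

By convention the left-hand electrode in cell notation is the anode (oxidation) and the right-hand electrode is the cathode (reduction).
E°cell = E°(right) − E°(left) = −0.273 − (−1.659) = +1.386 V.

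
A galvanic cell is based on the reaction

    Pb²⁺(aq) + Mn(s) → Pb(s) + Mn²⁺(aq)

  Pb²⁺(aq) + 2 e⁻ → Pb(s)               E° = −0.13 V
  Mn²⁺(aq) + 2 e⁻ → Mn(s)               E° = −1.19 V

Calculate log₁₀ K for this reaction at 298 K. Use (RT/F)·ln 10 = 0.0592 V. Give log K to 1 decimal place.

log K = 35.8

The Pb²⁺/Pb couple is reduced (cathode); E°cell = −0.13 − (−1.19) = +1.06 V with n = 2.
At equilibrium E = 0, so log K = nE°cell / 0.0592 = (2)(+1.06) / 0.0592 = 35.8.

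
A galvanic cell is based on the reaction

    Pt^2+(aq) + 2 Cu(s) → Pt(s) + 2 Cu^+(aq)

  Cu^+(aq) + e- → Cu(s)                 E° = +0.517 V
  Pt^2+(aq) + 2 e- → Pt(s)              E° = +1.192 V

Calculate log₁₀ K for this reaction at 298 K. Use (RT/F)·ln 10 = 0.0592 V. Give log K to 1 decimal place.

The Pt²⁺/Pt couple is reduced (cathode); E°cell = +1.192 − (+0.517) = +0.675 V with n = 2.
At equilibrium E = 0, so log K = nE°cell / 0.0592 = (2)(+0.675) / 0.0592 = 22.8.

log K = 22.8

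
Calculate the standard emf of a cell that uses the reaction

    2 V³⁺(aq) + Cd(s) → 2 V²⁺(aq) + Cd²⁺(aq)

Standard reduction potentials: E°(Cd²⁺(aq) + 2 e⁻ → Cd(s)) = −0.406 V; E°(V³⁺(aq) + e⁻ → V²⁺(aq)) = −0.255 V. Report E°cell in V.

+0.151 V

V³⁺(aq) gains electrons, so the V³⁺/V²⁺ couple is the cathode; the Cd²⁺/Cd couple is the anode.
E°cell = E°(cathode) − E°(anode) = −0.255 − (−0.406) = +0.151 V.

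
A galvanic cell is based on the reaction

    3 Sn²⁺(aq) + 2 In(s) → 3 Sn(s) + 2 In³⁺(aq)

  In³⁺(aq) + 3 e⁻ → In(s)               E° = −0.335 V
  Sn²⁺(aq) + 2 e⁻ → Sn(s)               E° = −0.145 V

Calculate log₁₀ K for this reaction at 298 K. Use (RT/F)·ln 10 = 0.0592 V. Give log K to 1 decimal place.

The Sn²⁺/Sn couple is reduced (cathode); E°cell = −0.145 − (−0.335) = +0.190 V with n = 6.
At equilibrium E = 0, so log K = nE°cell / 0.0592 = (6)(+0.190) / 0.0592 = 19.3.

log K = 19.3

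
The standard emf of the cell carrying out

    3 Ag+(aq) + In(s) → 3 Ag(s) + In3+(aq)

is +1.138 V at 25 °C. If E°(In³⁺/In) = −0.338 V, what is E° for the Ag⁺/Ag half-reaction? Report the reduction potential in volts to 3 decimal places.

In the reaction as written the Ag⁺/Ag couple is reduced (cathode) and In³⁺/In is oxidized (anode), so E°cell = E°(Ag⁺/Ag) − E°(In³⁺/In).
E°(Ag⁺/Ag) = E°cell + E°(anode) = +1.138 + (−0.338) = +0.800 V.

+0.800 V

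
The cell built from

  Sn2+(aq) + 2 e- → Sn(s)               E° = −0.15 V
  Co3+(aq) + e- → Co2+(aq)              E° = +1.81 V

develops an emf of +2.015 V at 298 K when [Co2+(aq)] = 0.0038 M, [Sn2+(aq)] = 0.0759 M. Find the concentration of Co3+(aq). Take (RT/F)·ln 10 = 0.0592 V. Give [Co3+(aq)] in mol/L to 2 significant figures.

0.0089 M

With Co³⁺/Co²⁺ at the cathode and Sn²⁺/Sn at the anode, E°cell = +1.81 − (−0.15) = +1.96 V (n = 2).
Since E = E° − (0.0592/n)·log Q, log Q = n(E° − E)/0.0592 = −1.858.
Balancing electrons gives 2 Co3+(aq) + Sn(s) → 2 Co2+(aq) + Sn2+(aq); thus Q = ([Co2+(aq)]^2·[Sn2+(aq)]) / [Co3+(aq)]^2.
Solving for the unknown gives log [Co3+(aq)] = −2.051, so [Co3+(aq)] ≈ 0.0089 M.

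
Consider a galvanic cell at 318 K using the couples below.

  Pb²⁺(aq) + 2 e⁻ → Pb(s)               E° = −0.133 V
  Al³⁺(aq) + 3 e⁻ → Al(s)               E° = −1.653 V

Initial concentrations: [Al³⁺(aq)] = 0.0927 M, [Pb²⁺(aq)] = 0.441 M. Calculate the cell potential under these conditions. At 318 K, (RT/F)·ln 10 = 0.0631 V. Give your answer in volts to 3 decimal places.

+1.531 V

Since E°(Pb²⁺/Pb) > E°(Al³⁺/Al), Pb²⁺/Pb serves as the cathode.
The standard potential is −0.133 − (−1.653) = +1.520 V and the balanced reaction transfers n = 6 electrons.
Balancing gives 3 Pb²⁺(aq) + 2 Al(s) → 3 Pb(s) + 2 Al³⁺(aq); hence Q = [Al³⁺(aq)]^2 / [Pb²⁺(aq)]^3 = 0.1 (log Q = −0.999).
Applying E = E° − (RT ln10/nF)·log Q gives +1.520 − (0.0631/6)(−0.999) = +1.531 V.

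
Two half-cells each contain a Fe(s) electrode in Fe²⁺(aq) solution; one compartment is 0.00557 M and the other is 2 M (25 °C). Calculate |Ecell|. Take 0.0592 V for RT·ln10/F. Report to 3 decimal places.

For a concentration cell E°cell = 0, since both electrodes use the same couple.
The compartment with the higher Fe²⁺(aq) concentration (2 M) acts as the cathode; ions are reduced there and produced at the dilute (0.00557 M) anode.
With n = 2, Ecell = −(0.0592/2)·log([dilute]/[conc]) = −(0.0592/2)·log(0.00557/2) = +0.076 V.

0.076 V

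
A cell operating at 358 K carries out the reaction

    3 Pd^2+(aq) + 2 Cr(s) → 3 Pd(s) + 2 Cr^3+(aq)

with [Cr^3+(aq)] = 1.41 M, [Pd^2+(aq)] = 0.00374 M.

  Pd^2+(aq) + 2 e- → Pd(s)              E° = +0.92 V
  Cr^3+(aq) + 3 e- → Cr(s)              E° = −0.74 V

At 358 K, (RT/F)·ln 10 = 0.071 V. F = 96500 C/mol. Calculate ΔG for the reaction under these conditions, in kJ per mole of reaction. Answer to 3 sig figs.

−909 kJ/mol

E°cell = +0.92 − (−0.74) = +1.66 V; the balanced reaction transfers n = 6 electrons.
Q = [Cr^3+(aq)]^2 / [Pd^2+(aq)]^3 = 3.8×10^7, so log Q = 7.580 and E = +1.66 − (0.071/6)(7.580) = +1.5703 V.
Then ΔG = −nFE = −6 × 96500 × +1.5703 J/mol = −909 kJ/mol.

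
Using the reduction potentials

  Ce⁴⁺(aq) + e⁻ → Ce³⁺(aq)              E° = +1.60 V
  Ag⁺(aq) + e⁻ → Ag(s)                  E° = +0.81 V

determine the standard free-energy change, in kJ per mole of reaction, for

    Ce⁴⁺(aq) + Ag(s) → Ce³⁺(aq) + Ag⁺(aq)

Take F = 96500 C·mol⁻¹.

In the reaction as written Ce⁴⁺(aq) is reduced, so the Ce⁴⁺/Ce³⁺ couple is the cathode and Ag⁺/Ag is the anode.
E°cell = +1.60 − (+0.81) = +0.79 V; balancing electrons gives n = 1.
ΔG° = −nFE°cell = −(1)(96500)(+0.79) J/mol = −76.2 kJ/mol.

−76.2 kJ/mol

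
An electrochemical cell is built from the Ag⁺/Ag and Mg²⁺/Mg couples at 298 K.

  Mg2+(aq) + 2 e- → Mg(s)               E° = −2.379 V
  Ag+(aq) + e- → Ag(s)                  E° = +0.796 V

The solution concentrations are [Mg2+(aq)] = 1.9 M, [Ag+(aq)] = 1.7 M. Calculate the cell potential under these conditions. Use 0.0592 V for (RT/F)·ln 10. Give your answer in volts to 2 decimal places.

Since E°(Ag⁺/Ag) > E°(Mg²⁺/Mg), Ag⁺/Ag serves as the cathode.
E°cell = +0.796 − (−2.379) = +3.175 V, with n = 2 electrons transferred.
The balanced reaction is 2 Ag+(aq) + Mg(s) → 2 Ag(s) + Mg2+(aq), so Q = [Mg2+(aq)] / [Ag+(aq)]^2 = 0.657 and log Q = −0.182.
E = E° − (0.0592/n)·log Q = +3.175 − (0.0592/2)(−0.182) = +3.18 V.

+3.18 V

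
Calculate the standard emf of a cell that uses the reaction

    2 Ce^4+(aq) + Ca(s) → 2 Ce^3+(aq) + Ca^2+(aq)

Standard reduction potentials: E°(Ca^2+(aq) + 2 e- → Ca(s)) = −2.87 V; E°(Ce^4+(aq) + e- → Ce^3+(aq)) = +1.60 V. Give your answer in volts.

+4.47 V

In the reaction as written, Ce^4+(aq) is reduced (cathode) and Ca^2+(aq) is produced by oxidation at the anode.
E°cell = E°(cathode) − E°(anode) = +1.60 − (−2.87) = +4.47 V.
The positive value indicates the reaction is spontaneous as written.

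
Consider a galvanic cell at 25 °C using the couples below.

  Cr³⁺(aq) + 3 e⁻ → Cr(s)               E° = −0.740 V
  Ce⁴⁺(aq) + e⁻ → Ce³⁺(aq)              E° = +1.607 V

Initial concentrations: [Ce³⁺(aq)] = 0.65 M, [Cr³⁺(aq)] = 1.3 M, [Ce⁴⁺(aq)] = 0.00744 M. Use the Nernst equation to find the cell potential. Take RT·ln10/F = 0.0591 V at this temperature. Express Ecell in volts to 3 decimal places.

+2.230 V

Since E°(Ce⁴⁺/Ce³⁺) > E°(Cr³⁺/Cr), Ce⁴⁺/Ce³⁺ serves as the cathode.
The standard potential is +1.607 − (−0.740) = +2.347 V and the balanced reaction transfers n = 3 electrons.
The balanced reaction is 3 Ce⁴⁺(aq) + Cr(s) → 3 Ce³⁺(aq) + Cr³⁺(aq), so Q = ([Ce³⁺(aq)]^3·[Cr³⁺(aq)]) / [Ce⁴⁺(aq)]^3 = 8.67×10^5 and log Q = 5.938.
E = E° − (0.0591/n)·log Q = +2.347 − (0.0591/3)(5.938) = +2.230 V.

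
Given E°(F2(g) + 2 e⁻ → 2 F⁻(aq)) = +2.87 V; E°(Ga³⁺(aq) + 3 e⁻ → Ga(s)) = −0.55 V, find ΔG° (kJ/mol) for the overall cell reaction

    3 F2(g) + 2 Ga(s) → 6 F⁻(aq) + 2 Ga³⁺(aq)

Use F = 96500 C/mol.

In the reaction as written F2(g) is reduced, so the F₂/F⁻ couple is the cathode and Ga³⁺/Ga is the anode.
E°cell = +2.87 − (−0.55) = +3.42 V; balancing electrons gives n = 6.
ΔG° = −nFE°cell = −(6)(96500)(+3.42) J/mol = −1980 kJ/mol.

−1980 kJ/mol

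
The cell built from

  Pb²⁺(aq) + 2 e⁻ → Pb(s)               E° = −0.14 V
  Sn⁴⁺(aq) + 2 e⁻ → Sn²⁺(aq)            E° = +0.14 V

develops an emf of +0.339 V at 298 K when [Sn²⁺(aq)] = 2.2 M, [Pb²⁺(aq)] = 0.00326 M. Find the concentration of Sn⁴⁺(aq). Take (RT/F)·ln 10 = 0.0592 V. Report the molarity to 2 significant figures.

The Sn⁴⁺/Sn²⁺ couple has the larger reduction potential, so it is the cathode: E°cell = +0.14 − (−0.14) = +0.28 V and n = 2.
From the Nernst equation, log Q = n(E° − E)/0.0592 = 2·(+0.28 − (+0.339))/0.0592 = −1.993.
Balancing electrons gives Sn⁴⁺(aq) + Pb(s) → Sn²⁺(aq) + Pb²⁺(aq); thus Q = ([Sn²⁺(aq)]·[Pb²⁺(aq)]) / [Sn⁴⁺(aq)].
Solving for the unknown gives log [Sn⁴⁺(aq)] = −0.151, so [Sn⁴⁺(aq)] ≈ 0.71 M.

0.71 M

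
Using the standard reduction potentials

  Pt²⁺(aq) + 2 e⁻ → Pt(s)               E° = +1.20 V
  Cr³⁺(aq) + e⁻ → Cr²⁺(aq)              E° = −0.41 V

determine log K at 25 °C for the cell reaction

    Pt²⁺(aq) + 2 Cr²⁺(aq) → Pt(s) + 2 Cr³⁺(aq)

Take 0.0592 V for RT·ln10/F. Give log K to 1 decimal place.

log K = 54.4

The Pt²⁺/Pt couple is reduced (cathode); E°cell = +1.20 − (−0.41) = +1.61 V with n = 2.
At equilibrium E = 0, so log K = nE°cell / 0.0592 = (2)(+1.61) / 0.0592 = 54.4.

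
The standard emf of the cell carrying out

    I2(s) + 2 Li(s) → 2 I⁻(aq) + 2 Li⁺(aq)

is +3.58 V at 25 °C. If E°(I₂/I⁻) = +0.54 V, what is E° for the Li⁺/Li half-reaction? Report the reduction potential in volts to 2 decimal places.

−3.04 V

In the reaction as written the I₂/I⁻ couple is reduced (cathode) and Li⁺/Li is oxidized (anode), so E°cell = E°(I₂/I⁻) − E°(Li⁺/Li).
E°(Li⁺/Li) = E°(cathode) − E°cell = +0.54 − (+3.58) = −3.04 V.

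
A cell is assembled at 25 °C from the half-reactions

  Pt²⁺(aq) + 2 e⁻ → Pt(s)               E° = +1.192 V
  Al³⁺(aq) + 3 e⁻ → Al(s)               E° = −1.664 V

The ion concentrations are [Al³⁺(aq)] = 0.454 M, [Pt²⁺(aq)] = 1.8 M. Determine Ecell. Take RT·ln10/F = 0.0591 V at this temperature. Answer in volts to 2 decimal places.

+2.87 V

Pt²⁺/Pt is reduced (cathode, E° = +1.192 V) and Al³⁺/Al is oxidized (anode).
E°cell = E°cat − E°an = +1.192 − (−1.664) = +2.856 V; n = 6.
Balancing gives 3 Pt²⁺(aq) + 2 Al(s) → 3 Pt(s) + 2 Al³⁺(aq); hence Q = [Al³⁺(aq)]^2 / [Pt²⁺(aq)]^3 = 0.0353 (log Q = −1.452).
E = E° − (0.0591/n)·log Q = +2.856 − (0.0591/6)(−1.452) = +2.87 V.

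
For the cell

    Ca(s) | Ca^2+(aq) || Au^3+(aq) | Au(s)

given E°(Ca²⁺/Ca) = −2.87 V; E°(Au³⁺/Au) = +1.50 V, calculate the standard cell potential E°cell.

+4.37 V

By convention the left-hand electrode in cell notation is the anode (oxidation) and the right-hand electrode is the cathode (reduction).
E°cell = E°(right) − E°(left) = +1.50 − (−2.87) = +4.37 V.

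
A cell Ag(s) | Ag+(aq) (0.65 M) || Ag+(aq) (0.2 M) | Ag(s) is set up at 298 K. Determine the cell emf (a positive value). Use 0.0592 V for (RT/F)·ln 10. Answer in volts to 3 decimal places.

For a concentration cell E°cell = 0, since both electrodes use the same couple.
The compartment with the higher Ag+(aq) concentration (0.65 M) acts as the cathode; ions are reduced there and produced at the dilute (0.2 M) anode.
With n = 1, Ecell = −(0.0592/1)·log([dilute]/[conc]) = −(0.0592/1)·log(0.2/0.65) = +0.030 V.

0.030 V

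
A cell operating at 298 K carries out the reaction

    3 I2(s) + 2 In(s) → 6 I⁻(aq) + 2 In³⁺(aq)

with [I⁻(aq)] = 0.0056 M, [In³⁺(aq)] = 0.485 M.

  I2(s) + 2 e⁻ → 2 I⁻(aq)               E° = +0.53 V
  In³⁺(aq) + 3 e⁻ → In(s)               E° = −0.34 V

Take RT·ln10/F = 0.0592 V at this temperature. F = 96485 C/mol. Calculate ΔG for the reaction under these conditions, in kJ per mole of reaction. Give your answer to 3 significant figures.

−584 kJ/mol

The standard cell potential is +0.53 − (−0.34) = +0.87 V, with n = 6 electrons in the balanced equation.
The reaction quotient is [I⁻(aq)]^6·[In³⁺(aq)]^2 = 7.25×10^−15; by Nernst, E = +0.87 − (0.0592/6)(−14.139) = +1.0095 V.
ΔG = −nFE = −(6)(96485)(+1.0095) J/mol = −584 kJ/mol.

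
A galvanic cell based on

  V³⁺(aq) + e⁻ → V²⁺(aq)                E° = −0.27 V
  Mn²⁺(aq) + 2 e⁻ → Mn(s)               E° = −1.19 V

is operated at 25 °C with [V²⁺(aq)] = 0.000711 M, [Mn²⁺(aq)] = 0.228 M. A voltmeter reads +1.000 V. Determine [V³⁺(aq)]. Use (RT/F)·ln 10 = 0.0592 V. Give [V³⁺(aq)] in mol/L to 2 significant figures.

The V³⁺/V²⁺ couple has the larger reduction potential, so it is the cathode: E°cell = −0.27 − (−1.19) = +0.92 V and n = 2.
From the Nernst equation, log Q = n(E° − E)/0.0592 = 2·(+0.92 − (+1.000))/0.0592 = −2.703.
Balancing electrons gives 2 V³⁺(aq) + Mn(s) → 2 V²⁺(aq) + Mn²⁺(aq); thus Q = ([V²⁺(aq)]^2·[Mn²⁺(aq)]) / [V³⁺(aq)]^2.
Isolating [V³⁺(aq)] in Q = 10^{−2.703} yields log [V³⁺(aq)] = −2.118, i.e. 0.0076 M.

0.0076 M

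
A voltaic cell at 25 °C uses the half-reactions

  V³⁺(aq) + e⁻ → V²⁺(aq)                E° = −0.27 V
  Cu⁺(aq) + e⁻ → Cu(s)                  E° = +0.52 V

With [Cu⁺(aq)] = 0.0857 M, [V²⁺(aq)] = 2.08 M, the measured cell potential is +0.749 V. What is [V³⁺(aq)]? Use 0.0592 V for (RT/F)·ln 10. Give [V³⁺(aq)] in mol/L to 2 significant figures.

Cu⁺/Cu is the cathode (higher E°); E°cell = +0.52 − (−0.27) = +0.79 V with n = 1.
From the Nernst equation, log Q = n(E° − E)/0.0592 = 1·(+0.79 − (+0.749))/0.0592 = 0.693.
The balanced reaction is Cu⁺(aq) + V²⁺(aq) → Cu(s) + V³⁺(aq), so Q = [V³⁺(aq)] / ([Cu⁺(aq)]·[V²⁺(aq)]).
Isolating [V³⁺(aq)] in Q = 10^{0.693} yields log [V³⁺(aq)] = −0.056, i.e. 0.88 M.

0.88 M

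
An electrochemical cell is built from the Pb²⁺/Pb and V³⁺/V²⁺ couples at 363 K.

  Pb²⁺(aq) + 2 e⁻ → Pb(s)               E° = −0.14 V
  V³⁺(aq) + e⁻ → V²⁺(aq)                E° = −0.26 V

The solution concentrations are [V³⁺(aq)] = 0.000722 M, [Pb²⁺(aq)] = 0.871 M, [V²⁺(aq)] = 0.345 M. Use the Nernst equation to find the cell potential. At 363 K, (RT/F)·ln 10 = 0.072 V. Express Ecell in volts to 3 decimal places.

+0.311 V

The Pb²⁺/Pb couple has the more positive E°, so it is the cathode; V³⁺/V²⁺ is the anode.
E°cell = −0.14 − (−0.26) = +0.12 V, with n = 2 electrons transferred.
For the overall reaction Pb²⁺(aq) + 2 V²⁺(aq) → Pb(s) + 2 V³⁺(aq), Q = [V³⁺(aq)]^2 / ([Pb²⁺(aq)]·[V²⁺(aq)]^2) = 5.03×10^−6, giving log Q = −5.299.
Applying E = E° − (RT ln10/nF)·log Q gives +0.12 − (0.072/2)(−5.299) = +0.311 V.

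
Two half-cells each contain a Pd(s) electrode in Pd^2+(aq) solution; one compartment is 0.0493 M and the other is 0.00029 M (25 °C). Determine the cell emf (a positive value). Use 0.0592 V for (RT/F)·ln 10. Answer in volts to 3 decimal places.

0.066 V

For a concentration cell E°cell = 0, since both electrodes use the same couple.
The compartment with the higher Pd^2+(aq) concentration (0.0493 M) acts as the cathode; ions are reduced there and produced at the dilute (0.00029 M) anode.
With n = 2, Ecell = −(0.0592/2)·log([dilute]/[conc]) = −(0.0592/2)·log(0.00029/0.0493) = +0.066 V.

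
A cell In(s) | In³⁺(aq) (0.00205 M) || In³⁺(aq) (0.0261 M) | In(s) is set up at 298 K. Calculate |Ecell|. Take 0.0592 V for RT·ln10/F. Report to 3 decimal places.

For a concentration cell E°cell = 0, since both electrodes use the same couple.
The compartment with the higher In³⁺(aq) concentration (0.0261 M) acts as the cathode; ions are reduced there and produced at the dilute (0.00205 M) anode.
With n = 3, Ecell = −(0.0592/3)·log([dilute]/[conc]) = −(0.0592/3)·log(0.00205/0.0261) = +0.022 V.

0.022 V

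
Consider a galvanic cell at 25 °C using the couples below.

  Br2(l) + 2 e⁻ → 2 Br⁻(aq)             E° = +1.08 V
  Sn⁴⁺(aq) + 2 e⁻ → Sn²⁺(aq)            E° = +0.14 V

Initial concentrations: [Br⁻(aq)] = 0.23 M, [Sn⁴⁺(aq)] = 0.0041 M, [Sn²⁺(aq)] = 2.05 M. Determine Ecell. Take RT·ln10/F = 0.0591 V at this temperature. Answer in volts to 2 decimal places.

+1.06 V

Br₂/Br⁻ is reduced (cathode, E° = +1.08 V) and Sn⁴⁺/Sn²⁺ is oxidized (anode).
E°cell = +1.08 − (+0.14) = +0.94 V, with n = 2 electrons transferred.
The balanced reaction is Br2(l) + Sn²⁺(aq) → 2 Br⁻(aq) + Sn⁴⁺(aq), so Q = ([Br⁻(aq)]^2·[Sn⁴⁺(aq)]) / [Sn²⁺(aq)] = 0.000106 and log Q = −3.976.
By the Nernst equation, E = +0.94 − (0.0591/2)·(−3.976) = +1.06 V.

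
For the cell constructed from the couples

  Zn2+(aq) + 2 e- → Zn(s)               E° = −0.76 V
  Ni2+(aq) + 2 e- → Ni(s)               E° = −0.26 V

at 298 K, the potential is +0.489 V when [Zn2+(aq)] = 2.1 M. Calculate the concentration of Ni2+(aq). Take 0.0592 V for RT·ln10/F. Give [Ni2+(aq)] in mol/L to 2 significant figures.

0.89 M

With Ni²⁺/Ni at the cathode and Zn²⁺/Zn at the anode, E°cell = −0.26 − (−0.76) = +0.50 V (n = 2).
Rearranging E = E° − (0.0592/n)·log Q gives log Q = 2(+0.50 − (+0.489))/0.0592 = 0.372.
For Ni2+(aq) + Zn(s) → Ni(s) + Zn2+(aq), the reaction quotient is Q = [Zn2+(aq)] / [Ni2+(aq)].
Solving for the unknown gives log [Ni2+(aq)] = −0.050, so [Ni2+(aq)] ≈ 0.89 M.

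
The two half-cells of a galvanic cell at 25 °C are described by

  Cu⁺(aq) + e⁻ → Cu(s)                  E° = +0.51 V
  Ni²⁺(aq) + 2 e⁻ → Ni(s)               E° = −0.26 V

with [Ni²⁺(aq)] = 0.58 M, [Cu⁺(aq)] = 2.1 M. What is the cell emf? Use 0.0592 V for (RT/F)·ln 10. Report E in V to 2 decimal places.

Cu⁺/Cu is reduced (cathode, E° = +0.51 V) and Ni²⁺/Ni is oxidized (anode).
E°cell = E°cat − E°an = +0.51 − (−0.26) = +0.77 V; n = 2.
The balanced reaction is 2 Cu⁺(aq) + Ni(s) → 2 Cu(s) + Ni²⁺(aq), so Q = [Ni²⁺(aq)] / [Cu⁺(aq)]^2 = 0.132 and log Q = −0.881.
Applying E = E° − (RT ln10/nF)·log Q gives +0.77 − (0.0592/2)(−0.881) = +0.80 V.

+0.80 V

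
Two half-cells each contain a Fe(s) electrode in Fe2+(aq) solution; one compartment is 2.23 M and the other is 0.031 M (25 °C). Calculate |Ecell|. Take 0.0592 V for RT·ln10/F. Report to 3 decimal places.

0.055 V

For a concentration cell E°cell = 0, since both electrodes use the same couple.
The compartment with the higher Fe2+(aq) concentration (2.23 M) acts as the cathode; ions are reduced there and produced at the dilute (0.031 M) anode.
With n = 2, Ecell = −(0.0592/2)·log([dilute]/[conc]) = −(0.0592/2)·log(0.031/2.23) = +0.055 V.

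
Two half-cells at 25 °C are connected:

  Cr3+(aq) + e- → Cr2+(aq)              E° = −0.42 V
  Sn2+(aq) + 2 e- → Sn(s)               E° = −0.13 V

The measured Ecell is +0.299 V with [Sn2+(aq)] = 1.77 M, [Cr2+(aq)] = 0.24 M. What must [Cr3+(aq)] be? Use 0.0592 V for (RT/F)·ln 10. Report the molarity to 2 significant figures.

0.22 M

The Sn²⁺/Sn couple has the larger reduction potential, so it is the cathode: E°cell = −0.13 − (−0.42) = +0.29 V and n = 2.
Rearranging E = E° − (0.0592/n)·log Q gives log Q = 2(+0.29 − (+0.299))/0.0592 = −0.304.
For Sn2+(aq) + 2 Cr2+(aq) → Sn(s) + 2 Cr3+(aq), the reaction quotient is Q = [Cr3+(aq)]^2 / ([Sn2+(aq)]·[Cr2+(aq)]^2).
Solving for the unknown gives log [Cr3+(aq)] = −0.648, so [Cr3+(aq)] ≈ 0.22 M.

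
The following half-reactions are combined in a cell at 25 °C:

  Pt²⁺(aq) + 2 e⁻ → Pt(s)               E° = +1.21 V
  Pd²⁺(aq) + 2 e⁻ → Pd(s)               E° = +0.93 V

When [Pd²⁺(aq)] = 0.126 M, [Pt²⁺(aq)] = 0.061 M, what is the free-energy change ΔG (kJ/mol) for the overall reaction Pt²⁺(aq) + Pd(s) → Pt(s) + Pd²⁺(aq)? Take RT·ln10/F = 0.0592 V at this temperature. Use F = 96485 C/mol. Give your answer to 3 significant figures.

The standard cell potential is +1.21 − (+0.93) = +0.28 V, with n = 2 electrons in the balanced equation.
The reaction quotient is [Pd²⁺(aq)] / [Pt²⁺(aq)] = 2.07; by Nernst, E = +0.28 − (0.0592/2)(0.315) = +0.2707 V.
Then ΔG = −nFE = −2 × 96485 × +0.2707 J/mol = −52.2 kJ/mol.

−52.2 kJ/mol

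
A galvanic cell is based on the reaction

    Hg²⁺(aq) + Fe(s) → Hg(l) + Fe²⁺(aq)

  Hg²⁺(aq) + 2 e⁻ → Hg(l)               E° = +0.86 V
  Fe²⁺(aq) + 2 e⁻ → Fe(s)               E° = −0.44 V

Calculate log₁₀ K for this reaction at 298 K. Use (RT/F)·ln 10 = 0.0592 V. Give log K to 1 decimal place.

log K = 43.9

The Hg²⁺/Hg couple is reduced (cathode); E°cell = +0.86 − (−0.44) = +1.30 V with n = 2.
At equilibrium E = 0, so log K = nE°cell / 0.0592 = (2)(+1.30) / 0.0592 = 43.9.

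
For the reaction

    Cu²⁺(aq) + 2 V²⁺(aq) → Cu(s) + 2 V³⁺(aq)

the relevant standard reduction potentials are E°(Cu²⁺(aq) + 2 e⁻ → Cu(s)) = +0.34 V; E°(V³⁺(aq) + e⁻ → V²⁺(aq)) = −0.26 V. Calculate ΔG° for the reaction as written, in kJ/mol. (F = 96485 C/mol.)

In the reaction as written Cu²⁺(aq) is reduced, so the Cu²⁺/Cu couple is the cathode and V³⁺/V²⁺ is the anode.
E°cell = +0.34 − (−0.26) = +0.60 V; balancing electrons gives n = 2.
ΔG° = −nFE°cell = −(2)(96485)(+0.60) J/mol = −116 kJ/mol.

−116 kJ/mol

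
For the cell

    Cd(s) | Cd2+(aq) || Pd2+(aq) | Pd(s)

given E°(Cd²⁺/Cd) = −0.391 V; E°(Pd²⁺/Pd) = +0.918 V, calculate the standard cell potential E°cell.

By convention the left-hand electrode in cell notation is the anode (oxidation) and the right-hand electrode is the cathode (reduction).
E°cell = E°(right) − E°(left) = +0.918 − (−0.391) = +1.309 V.

+1.309 V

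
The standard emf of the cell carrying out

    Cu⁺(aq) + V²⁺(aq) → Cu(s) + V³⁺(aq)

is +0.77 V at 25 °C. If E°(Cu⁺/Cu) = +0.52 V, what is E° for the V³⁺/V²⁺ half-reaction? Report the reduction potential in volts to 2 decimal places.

In the reaction as written the Cu⁺/Cu couple is reduced (cathode) and V³⁺/V²⁺ is oxidized (anode), so E°cell = E°(Cu⁺/Cu) − E°(V³⁺/V²⁺).
E°(V³⁺/V²⁺) = E°(cathode) − E°cell = +0.52 − (+0.77) = −0.25 V.

−0.25 V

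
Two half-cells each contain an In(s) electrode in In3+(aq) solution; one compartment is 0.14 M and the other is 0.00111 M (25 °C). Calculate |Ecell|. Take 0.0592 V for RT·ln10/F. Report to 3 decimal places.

For a concentration cell E°cell = 0, since both electrodes use the same couple.
The compartment with the higher In3+(aq) concentration (0.14 M) acts as the cathode; ions are reduced there and produced at the dilute (0.00111 M) anode.
With n = 3, Ecell = −(0.0592/3)·log([dilute]/[conc]) = −(0.0592/3)·log(0.00111/0.14) = +0.041 V.

0.041 V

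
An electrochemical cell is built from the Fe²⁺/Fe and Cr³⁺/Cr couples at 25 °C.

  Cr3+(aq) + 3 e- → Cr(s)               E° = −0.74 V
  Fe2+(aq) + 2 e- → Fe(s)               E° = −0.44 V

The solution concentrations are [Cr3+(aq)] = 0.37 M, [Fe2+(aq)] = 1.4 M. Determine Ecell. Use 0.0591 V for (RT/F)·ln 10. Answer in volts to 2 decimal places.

Fe²⁺/Fe is reduced (cathode, E° = −0.44 V) and Cr³⁺/Cr is oxidized (anode).
E°cell = E°cat − E°an = −0.44 − (−0.74) = +0.30 V; n = 6.
The balanced reaction is 3 Fe2+(aq) + 2 Cr(s) → 3 Fe(s) + 2 Cr3+(aq), so Q = [Cr3+(aq)]^2 / [Fe2+(aq)]^3 = 0.0499 and log Q = −1.302.
Applying E = E° − (RT ln10/nF)·log Q gives +0.30 − (0.0591/6)(−1.302) = +0.31 V.

+0.31 V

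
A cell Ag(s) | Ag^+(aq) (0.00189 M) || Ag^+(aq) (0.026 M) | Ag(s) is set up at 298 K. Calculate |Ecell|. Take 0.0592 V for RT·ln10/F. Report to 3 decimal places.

0.067 V

For a concentration cell E°cell = 0, since both electrodes use the same couple.
The compartment with the higher Ag^+(aq) concentration (0.026 M) acts as the cathode; ions are reduced there and produced at the dilute (0.00189 M) anode.
With n = 1, Ecell = −(0.0592/1)·log([dilute]/[conc]) = −(0.0592/1)·log(0.00189/0.026) = +0.067 V.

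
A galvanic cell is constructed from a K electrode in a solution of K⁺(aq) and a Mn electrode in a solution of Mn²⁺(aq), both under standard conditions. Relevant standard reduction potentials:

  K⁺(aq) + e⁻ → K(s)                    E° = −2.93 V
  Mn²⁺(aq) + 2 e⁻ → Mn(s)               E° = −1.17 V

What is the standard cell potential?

+1.76 V

Of the two couples in this cell, the one with the more positive reduction potential is reduced at the cathode: here that is Mn²⁺/Mn (−1.17 V); K⁺/K (−2.93 V) is the anode.
E°cell = E°(cathode) − E°(anode) = −1.17 − (−2.93) = +1.76 V.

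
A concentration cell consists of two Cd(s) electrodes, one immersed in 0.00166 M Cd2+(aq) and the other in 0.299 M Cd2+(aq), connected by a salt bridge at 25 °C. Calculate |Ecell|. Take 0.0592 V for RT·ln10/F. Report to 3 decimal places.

For a concentration cell E°cell = 0, since both electrodes use the same couple.
The compartment with the higher Cd2+(aq) concentration (0.299 M) acts as the cathode; ions are reduced there and produced at the dilute (0.00166 M) anode.
With n = 2, Ecell = −(0.0592/2)·log([dilute]/[conc]) = −(0.0592/2)·log(0.00166/0.299) = +0.067 V.

0.067 V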